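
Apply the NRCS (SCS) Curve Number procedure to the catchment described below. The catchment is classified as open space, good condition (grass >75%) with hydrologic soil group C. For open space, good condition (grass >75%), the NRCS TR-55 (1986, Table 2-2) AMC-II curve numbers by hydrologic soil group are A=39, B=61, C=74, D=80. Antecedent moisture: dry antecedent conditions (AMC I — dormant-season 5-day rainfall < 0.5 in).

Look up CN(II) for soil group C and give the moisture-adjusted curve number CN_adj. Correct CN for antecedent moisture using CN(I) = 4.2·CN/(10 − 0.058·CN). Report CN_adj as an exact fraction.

CN_adj = 77700/1427 ≈ 54.450

NRCS table: open space, good condition (grass >75%), soil group C → CN(II) = 74
Dry (AMC I): CN(I) = 4.2·74/(10 − 0.058·74) = (1554/5)/(1427/250) = 77700/1427 ≈ 54.450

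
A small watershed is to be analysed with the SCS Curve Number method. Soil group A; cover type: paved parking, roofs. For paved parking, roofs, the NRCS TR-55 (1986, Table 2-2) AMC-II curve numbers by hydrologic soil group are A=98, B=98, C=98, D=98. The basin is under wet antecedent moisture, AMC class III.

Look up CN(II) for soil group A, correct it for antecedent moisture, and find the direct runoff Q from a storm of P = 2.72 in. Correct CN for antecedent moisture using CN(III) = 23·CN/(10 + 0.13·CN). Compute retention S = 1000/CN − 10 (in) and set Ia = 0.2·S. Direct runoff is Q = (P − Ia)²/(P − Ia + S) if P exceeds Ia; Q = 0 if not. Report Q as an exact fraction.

NRCS table: paved parking, roofs, soil group A → CN(II) = 98
CN(III) from CN(II)=98: (23·98)/(10 + 0.13·98) = 112700/1137 ≈ 99.120
S = 1000/(112700/1137) − 10 = 100/1127 in ≈ 0.089 in
Ia = 0.2·(100/1127) = 20/1127 in ≈ 0.018 in
P − Ia = 2.720 − 0.018 = 76136/28175 ≈ 2.702 in (> 0, runoff occurs)
Runoff Q = (P−Ia)²/(P−Ia+S) = (2.702)²/(2.702+0.089) = 1449172624/553892325 ≈ 2.616 in

Q = 1449172624/553892325 in ≈ 2.616 in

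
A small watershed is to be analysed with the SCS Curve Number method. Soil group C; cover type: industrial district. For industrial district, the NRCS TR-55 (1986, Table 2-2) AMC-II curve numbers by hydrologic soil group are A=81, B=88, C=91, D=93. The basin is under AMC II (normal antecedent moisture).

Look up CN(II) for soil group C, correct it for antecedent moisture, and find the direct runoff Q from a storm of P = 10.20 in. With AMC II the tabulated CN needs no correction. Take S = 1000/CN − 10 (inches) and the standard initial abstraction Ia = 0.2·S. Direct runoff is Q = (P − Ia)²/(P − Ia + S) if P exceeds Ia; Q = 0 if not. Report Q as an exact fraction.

NRCS table: industrial district, soil group C → CN(II) = 91
Average conditions: CN = 91 (no AMC adjustment).
S = 1000/91 − 10 = 90/91 in ≈ 0.989 in
Ia = 0.2S: 0.2·0.989 = 0.198 in (exactly 18/91)
P − Ia = 10.200 − 0.198 = 4551/455 ≈ 10.002 in (> 0, runoff occurs)
Runoff Q = (P−Ia)²/(P−Ia+S) = (10.002)²/(10.002+0.989) = 6903867/758485 ≈ 9.102 in

Q = 6903867/758485 in ≈ 9.102 in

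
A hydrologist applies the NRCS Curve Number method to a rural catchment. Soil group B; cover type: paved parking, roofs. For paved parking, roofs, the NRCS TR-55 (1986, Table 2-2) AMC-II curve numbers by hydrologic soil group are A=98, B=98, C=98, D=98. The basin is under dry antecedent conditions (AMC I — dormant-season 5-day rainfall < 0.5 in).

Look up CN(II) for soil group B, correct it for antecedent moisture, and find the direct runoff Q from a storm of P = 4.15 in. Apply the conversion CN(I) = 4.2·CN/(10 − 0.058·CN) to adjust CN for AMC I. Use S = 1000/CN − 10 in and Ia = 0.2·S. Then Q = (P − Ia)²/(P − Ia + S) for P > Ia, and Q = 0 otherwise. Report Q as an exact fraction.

Q = 6956727649/1922316060 in ≈ 3.619 in

NRCS table: paved parking, roofs, soil group B → CN(II) = 98
Dry (AMC I): CN(I) = 4.2·98/(10 − 0.058·98) = (2058/5)/(1079/250) = 102900/1079 ≈ 95.366
Max retention: S = 1000/(102900/1079) − 10 = 500/1029 in (≈ 0.486 in)
Ia = 0.2S: 0.2·0.486 = 0.097 in (exactly 100/1029)
Excess rainfall: 4.150 − 0.097 = 4.053 in; P > Ia so Q > 0
Q: (83407/20580)² ÷ (93407/20580) = 6956727649/1922316060 in (≈ 3.619 in)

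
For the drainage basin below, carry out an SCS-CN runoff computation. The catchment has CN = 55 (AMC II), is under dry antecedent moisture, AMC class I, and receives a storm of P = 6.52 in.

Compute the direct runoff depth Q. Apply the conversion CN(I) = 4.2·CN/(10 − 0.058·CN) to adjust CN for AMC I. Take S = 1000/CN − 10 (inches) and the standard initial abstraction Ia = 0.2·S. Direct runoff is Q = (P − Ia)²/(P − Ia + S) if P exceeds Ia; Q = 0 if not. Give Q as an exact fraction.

Dry (AMC I): CN(I) = 4.2·55/(10 − 0.058·55) = 231/(681/100) = 7700/227 ≈ 33.921
Max retention: S = 1000/(7700/227) − 10 = 1500/77 in (≈ 19.481 in)
Ia = 0.2·(1500/77) = 300/77 in ≈ 3.896 in
Excess rainfall: 6.520 − 3.896 = 2.624 in; P > Ia so Q > 0
Q = (5051/1925)²/((5051/1925) + 1500/77) = (25512601/3705625)/(42551/1925) = 25512601/81910675 in ≈ 0.311 in

Q = 25512601/81910675 in ≈ 0.311 in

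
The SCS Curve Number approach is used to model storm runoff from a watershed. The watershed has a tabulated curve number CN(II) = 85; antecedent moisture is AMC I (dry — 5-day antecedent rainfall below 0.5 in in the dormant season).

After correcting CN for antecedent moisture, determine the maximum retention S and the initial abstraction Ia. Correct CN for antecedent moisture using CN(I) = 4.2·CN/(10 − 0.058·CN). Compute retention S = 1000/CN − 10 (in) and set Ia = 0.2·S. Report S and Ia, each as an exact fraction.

S = 500/119 in ≈ 4.202 in; Ia = 100/119 in ≈ 0.840 in

Adjust CN=85 to AMC I: 4.2·85/(10 − 0.058·85) → 357 ÷ (507/100) = 11900/169 ≈ 70.414
S = 1000/(11900/169) − 10 = 500/119 in ≈ 4.202 in
Ia = 0.2·(500/119) = 100/119 in ≈ 0.840 in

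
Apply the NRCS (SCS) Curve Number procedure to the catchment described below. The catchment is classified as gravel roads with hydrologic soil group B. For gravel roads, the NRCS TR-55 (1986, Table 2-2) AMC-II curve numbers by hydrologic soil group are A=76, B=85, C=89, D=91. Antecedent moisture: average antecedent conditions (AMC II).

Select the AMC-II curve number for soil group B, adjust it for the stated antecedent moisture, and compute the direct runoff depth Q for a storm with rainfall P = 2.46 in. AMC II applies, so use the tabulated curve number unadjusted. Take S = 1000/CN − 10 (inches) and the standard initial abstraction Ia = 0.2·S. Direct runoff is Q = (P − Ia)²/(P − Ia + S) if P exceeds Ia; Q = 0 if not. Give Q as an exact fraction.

Q = 1069227/932450 in ≈ 1.147 in

NRCS table: gravel roads, soil group B → CN(II) = 85
AMC II — tabulated CN = 85 applies directly.
S = 1000/85 − 10 = 30/17 in ≈ 1.765 in
Ia = 0.2·(30/17) = 6/17 in ≈ 0.353 in
Since P=2.460 > Ia=0.353: effective rainfall P−Ia = 1791/850 in
Runoff Q = (P−Ia)²/(P−Ia+S) = (2.107)²/(2.107+1.765) = 1069227/932450 ≈ 1.147 in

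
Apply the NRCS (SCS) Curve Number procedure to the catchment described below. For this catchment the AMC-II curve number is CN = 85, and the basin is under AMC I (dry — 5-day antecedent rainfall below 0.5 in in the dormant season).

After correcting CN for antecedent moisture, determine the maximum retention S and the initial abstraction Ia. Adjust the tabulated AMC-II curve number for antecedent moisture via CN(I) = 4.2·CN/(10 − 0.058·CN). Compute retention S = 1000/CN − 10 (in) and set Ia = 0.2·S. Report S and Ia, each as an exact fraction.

CN(I) from CN(II)=85: (4.2·85)/(10 − 0.058·85) = 11900/169 ≈ 70.414
Max retention: S = 1000/(11900/169) − 10 = 500/119 in (≈ 4.202 in)
Ia = 0.2S: 0.2·4.202 = 0.840 in (exactly 100/119)

S = 500/119 in ≈ 4.202 in; Ia = 100/119 in ≈ 0.840 in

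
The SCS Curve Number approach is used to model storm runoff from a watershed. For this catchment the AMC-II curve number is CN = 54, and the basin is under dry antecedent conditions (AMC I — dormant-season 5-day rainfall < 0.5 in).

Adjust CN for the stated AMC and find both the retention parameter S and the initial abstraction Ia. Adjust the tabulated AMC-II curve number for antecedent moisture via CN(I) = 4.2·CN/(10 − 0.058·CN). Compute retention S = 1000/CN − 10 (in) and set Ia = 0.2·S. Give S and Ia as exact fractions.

S = 11500/567 in ≈ 20.282 in; Ia = 2300/567 in ≈ 4.056 in

Dry (AMC I): CN(I) = 4.2·54/(10 − 0.058·54) = (1134/5)/(1717/250) = 56700/1717 ≈ 33.023
Max retention: S = 1000/(56700/1717) − 10 = 11500/567 in (≈ 20.282 in)
Ia = 0.2S: 0.2·20.282 = 4.056 in (exactly 2300/567)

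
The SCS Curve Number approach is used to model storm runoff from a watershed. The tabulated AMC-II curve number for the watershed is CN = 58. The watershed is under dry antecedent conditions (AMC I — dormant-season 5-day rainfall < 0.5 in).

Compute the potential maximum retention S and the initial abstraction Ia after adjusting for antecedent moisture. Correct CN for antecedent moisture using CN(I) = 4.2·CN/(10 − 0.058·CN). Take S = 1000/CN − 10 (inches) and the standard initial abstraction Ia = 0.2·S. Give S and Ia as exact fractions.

Adjust CN=58 to AMC I: 4.2·58/(10 − 0.058·58) → (1218/5) ÷ (1659/250) = 2900/79 ≈ 36.709
Retention S: 1000/CN − 10 with CN=36.709 → S = 500/29 ≈ 17.241 in
Initial abstraction Ia = S/5 = (500/29)/5 = 100/29 ≈ 3.448 in

S = 500/29 in ≈ 17.241 in; Ia = 100/29 in ≈ 3.448 in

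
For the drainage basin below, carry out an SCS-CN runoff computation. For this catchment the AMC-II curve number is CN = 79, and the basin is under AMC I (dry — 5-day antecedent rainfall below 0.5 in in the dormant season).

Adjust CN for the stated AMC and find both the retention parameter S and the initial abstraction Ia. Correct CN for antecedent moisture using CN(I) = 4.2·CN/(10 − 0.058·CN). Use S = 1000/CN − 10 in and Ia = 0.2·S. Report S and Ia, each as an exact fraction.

Dry (AMC I): CN(I) = 4.2·79/(10 − 0.058·79) = (1659/5)/(2709/500) = 7900/129 ≈ 61.240
Retention S: 1000/CN − 10 with CN=61.240 → S = 500/79 ≈ 6.329 in
Ia = 0.2S: 0.2·6.329 = 1.266 in (exactly 100/79)

S = 500/79 in ≈ 6.329 in; Ia = 100/79 in ≈ 1.266 in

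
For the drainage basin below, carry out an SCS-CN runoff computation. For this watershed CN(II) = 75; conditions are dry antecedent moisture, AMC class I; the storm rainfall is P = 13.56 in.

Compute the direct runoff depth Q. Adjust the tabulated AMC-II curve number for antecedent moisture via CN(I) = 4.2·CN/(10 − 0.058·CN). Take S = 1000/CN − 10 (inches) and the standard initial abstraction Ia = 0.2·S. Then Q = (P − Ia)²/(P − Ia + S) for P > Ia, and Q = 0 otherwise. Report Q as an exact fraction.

Q = 355586449/49387275 in ≈ 7.200 in

CN(I) from CN(II)=75: (4.2·75)/(10 − 0.058·75) = 6300/113 ≈ 55.752
Max retention: S = 1000/(6300/113) − 10 = 500/63 in (≈ 7.937 in)
Ia = 0.2·(500/63) = 100/63 in ≈ 1.587 in
Excess rainfall: 13.560 − 1.587 = 11.973 in; P > Ia so Q > 0
Q: (18857/1575)² ÷ (31357/1575) = 355586449/49387275 in (≈ 7.200 in)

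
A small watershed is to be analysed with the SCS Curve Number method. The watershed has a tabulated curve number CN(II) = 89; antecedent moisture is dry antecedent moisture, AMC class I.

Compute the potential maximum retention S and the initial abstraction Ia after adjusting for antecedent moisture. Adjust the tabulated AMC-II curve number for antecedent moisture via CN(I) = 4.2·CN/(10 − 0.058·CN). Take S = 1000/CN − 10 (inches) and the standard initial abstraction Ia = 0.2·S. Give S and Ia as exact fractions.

S = 5500/1869 in ≈ 2.943 in; Ia = 1100/1869 in ≈ 0.589 in

CN(I) from CN(II)=89: (4.2·89)/(10 − 0.058·89) = 186900/2419 ≈ 77.263
S = 1000/(186900/2419) − 10 = 5500/1869 in ≈ 2.943 in
Ia = 0.2·(5500/1869) = 1100/1869 in ≈ 0.589 in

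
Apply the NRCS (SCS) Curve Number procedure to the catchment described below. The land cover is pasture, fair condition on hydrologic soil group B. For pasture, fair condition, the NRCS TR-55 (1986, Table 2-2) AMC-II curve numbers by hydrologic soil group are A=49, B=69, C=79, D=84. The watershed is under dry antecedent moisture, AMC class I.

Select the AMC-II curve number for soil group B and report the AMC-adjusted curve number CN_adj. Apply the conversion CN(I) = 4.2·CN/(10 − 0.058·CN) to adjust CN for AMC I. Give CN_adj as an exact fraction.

CN_adj = 144900/2999 ≈ 48.316

NRCS table: pasture, fair condition, soil group B → CN(II) = 69
CN(I) from CN(II)=69: (4.2·69)/(10 − 0.058·69) = 144900/2999 ≈ 48.316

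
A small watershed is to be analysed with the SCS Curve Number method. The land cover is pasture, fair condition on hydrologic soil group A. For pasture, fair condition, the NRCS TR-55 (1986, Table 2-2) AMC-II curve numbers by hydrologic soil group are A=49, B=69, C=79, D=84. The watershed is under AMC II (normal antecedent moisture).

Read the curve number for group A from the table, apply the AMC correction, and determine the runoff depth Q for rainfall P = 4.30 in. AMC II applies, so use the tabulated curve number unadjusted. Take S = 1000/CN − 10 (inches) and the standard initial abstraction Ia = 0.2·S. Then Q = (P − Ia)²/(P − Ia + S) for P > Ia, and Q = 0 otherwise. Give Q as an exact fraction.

Q = 1181569/3031630 in ≈ 0.390 in

NRCS table: pasture, fair condition, soil group A → CN(II) = 49
Average conditions: CN = 49 (no AMC adjustment).
S = 1000/49 − 10 = 510/49 in ≈ 10.408 in
Ia = 0.2S: 0.2·10.408 = 2.082 in (exactly 102/49)
P − Ia = 4.300 − 2.082 = 1087/490 ≈ 2.218 in (> 0, runoff occurs)
Q: (1087/490)² ÷ (6187/490) = 1181569/3031630 in (≈ 0.390 in)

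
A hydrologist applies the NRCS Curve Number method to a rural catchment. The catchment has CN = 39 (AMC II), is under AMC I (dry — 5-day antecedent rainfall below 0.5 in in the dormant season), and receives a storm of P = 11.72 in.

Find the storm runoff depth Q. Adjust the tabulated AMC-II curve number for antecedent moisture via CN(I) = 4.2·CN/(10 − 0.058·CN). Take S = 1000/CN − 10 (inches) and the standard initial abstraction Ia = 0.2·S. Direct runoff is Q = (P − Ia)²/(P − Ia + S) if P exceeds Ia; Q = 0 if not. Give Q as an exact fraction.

Q = 7650476089/17403074325 in ≈ 0.440 in

Adjust CN=39 to AMC I: 4.2·39/(10 − 0.058·39) → (819/5) ÷ (3869/500) = 81900/3869 ≈ 21.168
Max retention: S = 1000/(81900/3869) − 10 = 30500/819 in (≈ 37.241 in)
Ia = 0.2S: 0.2·37.241 = 7.448 in (exactly 6100/819)
Since P=11.720 > Ia=7.448: effective rainfall P−Ia = 87467/20475 in
Q: (87467/20475)² ÷ (849967/20475) = 7650476089/17403074325 in (≈ 0.440 in)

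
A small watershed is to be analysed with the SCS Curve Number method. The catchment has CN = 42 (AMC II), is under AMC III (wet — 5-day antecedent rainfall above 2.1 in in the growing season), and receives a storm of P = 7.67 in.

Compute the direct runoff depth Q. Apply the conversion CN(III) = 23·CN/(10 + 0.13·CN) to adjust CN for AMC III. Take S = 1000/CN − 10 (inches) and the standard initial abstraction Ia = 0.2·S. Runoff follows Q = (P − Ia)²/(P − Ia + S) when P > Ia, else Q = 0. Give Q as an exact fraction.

Q = 97631876521/29098866300 in ≈ 3.355 in

CN(III) from CN(II)=42: (23·42)/(10 + 0.13·42) = 48300/773 ≈ 62.484
Retention S: 1000/CN − 10 with CN=62.484 → S = 2900/483 ≈ 6.004 in
Ia = 0.2·(2900/483) = 580/483 in ≈ 1.201 in
P − Ia = 7.670 − 1.201 = 312461/48300 ≈ 6.469 in (> 0, runoff occurs)
Q: (312461/48300)² ÷ (602461/48300) = 97631876521/29098866300 in (≈ 3.355 in)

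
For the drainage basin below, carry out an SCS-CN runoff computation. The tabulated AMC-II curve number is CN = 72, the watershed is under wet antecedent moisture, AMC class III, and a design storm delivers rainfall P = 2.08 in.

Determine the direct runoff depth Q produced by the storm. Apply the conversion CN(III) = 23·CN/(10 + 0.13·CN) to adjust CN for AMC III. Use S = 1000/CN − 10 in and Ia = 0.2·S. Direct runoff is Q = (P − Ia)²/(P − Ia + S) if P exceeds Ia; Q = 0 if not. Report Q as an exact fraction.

CN(III) from CN(II)=72: (23·72)/(10 + 0.13·72) = 10350/121 ≈ 85.537
S = 1000/(10350/121) − 10 = 350/207 in ≈ 1.691 in
Ia = 0.2S: 0.2·1.691 = 0.338 in (exactly 70/207)
Since P=2.080 > Ia=0.338: effective rainfall P−Ia = 9014/5175 in
Runoff Q = (P−Ia)²/(P−Ia+S) = (1.742)²/(1.742+1.691) = 20313049/22982175 ≈ 0.884 in

Q = 20313049/22982175 in ≈ 0.884 in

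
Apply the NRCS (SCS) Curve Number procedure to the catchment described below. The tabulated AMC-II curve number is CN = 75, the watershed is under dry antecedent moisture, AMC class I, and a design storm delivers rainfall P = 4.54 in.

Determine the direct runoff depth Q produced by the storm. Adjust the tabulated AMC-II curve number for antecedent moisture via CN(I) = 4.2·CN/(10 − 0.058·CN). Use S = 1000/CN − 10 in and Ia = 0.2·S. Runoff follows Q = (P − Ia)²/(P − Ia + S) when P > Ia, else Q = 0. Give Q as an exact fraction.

Q = 86508601/108048150 in ≈ 0.801 in

Dry (AMC I): CN(I) = 4.2·75/(10 − 0.058·75) = 315/(113/20) = 6300/113 ≈ 55.752
Retention S: 1000/CN − 10 with CN=55.752 → S = 500/63 ≈ 7.937 in
Initial abstraction Ia = S/5 = (500/63)/5 = 100/63 ≈ 1.587 in
Excess rainfall: 4.540 − 1.587 = 2.953 in; P > Ia so Q > 0
Q: (9301/3150)² ÷ (34301/3150) = 86508601/108048150 in (≈ 0.801 in)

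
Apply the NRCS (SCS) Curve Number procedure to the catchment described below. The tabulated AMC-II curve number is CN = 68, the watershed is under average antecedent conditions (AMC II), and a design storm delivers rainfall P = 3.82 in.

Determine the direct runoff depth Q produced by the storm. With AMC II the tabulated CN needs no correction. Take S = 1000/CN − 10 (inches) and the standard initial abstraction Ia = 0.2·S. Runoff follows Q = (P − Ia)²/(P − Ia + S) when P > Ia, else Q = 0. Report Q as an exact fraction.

AMC II — tabulated CN = 68 applies directly.
S = 1000/68 − 10 = 80/17 in ≈ 4.706 in
Ia = 0.2S: 0.2·4.706 = 0.941 in (exactly 16/17)
P − Ia = 3.820 − 0.941 = 2447/850 ≈ 2.879 in (> 0, runoff occurs)
Runoff Q = (P−Ia)²/(P−Ia+S) = (2.879)²/(2.879+4.706) = 5987809/5479950 ≈ 1.093 in

Q = 5987809/5479950 in ≈ 1.093 in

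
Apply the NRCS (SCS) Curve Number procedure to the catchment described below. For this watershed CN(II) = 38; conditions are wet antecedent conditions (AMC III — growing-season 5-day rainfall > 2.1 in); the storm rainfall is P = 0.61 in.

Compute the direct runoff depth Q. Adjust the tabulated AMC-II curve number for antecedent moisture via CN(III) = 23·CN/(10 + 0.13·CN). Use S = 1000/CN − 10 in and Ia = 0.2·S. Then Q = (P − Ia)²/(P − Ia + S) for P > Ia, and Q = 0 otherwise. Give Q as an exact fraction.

CN(III) from CN(II)=38: (23·38)/(10 + 0.13·38) = 43700/747 ≈ 58.501
S = 1000/(43700/747) − 10 = 3100/437 in ≈ 7.094 in
Initial abstraction Ia = S/5 = (3100/437)/5 = 620/437 ≈ 1.419 in
P = 0.610 ≤ Ia = 1.419 in: entire storm abstracted, Q = 0.

Q = 0 in ≈ 0.000 in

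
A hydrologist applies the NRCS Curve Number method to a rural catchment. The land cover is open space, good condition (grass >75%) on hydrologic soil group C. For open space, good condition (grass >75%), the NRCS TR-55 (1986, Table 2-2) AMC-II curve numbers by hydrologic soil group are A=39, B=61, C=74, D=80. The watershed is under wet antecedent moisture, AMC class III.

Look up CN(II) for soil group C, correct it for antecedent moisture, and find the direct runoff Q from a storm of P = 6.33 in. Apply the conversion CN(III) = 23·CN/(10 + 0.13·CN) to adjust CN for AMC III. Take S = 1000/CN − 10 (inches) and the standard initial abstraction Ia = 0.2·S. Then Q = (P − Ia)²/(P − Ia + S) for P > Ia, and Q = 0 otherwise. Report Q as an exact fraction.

Q = 262843858489/54692323300 in ≈ 4.806 in

NRCS table: open space, good condition (grass >75%), soil group C → CN(II) = 74
Wet (AMC III): CN(III) = 23·74/(10 + 0.13·74) = 1702/(981/50) = 85100/981 ≈ 86.748
Max retention: S = 1000/(85100/981) − 10 = 1300/851 in (≈ 1.528 in)
Initial abstraction Ia = S/5 = (1300/851)/5 = 260/851 ≈ 0.306 in
Since P=6.330 > Ia=0.306: effective rainfall P−Ia = 512683/85100 in
Q: (512683/85100)² ÷ (642683/85100) = 262843858489/54692323300 in (≈ 4.806 in)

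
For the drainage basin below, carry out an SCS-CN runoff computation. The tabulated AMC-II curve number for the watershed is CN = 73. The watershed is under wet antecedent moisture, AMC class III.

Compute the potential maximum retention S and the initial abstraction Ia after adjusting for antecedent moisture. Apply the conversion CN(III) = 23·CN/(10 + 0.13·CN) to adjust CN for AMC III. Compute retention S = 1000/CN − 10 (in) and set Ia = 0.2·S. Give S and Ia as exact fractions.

S = 2700/1679 in ≈ 1.608 in; Ia = 540/1679 in ≈ 0.322 in

Adjust CN=73 to AMC III: 23·73/(10 + 0.13·73) → 1679 ÷ (1949/100) = 167900/1949 ≈ 86.147
S = 1000/(167900/1949) − 10 = 2700/1679 in ≈ 1.608 in
Initial abstraction Ia = S/5 = (2700/1679)/5 = 540/1679 ≈ 0.322 in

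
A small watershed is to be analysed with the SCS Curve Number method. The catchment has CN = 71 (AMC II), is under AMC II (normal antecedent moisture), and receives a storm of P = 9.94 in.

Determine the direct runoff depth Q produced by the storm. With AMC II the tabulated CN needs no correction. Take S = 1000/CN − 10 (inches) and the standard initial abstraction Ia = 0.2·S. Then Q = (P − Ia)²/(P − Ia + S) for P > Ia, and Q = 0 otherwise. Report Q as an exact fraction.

Q = 1048917769/166448850 in ≈ 6.302 in

AMC II — tabulated CN = 71 applies directly.
Max retention: S = 1000/71 − 10 = 290/71 in (≈ 4.085 in)
Initial abstraction Ia = S/5 = (290/71)/5 = 58/71 ≈ 0.817 in
Since P=9.940 > Ia=0.817: effective rainfall P−Ia = 32387/3550 in
Q: (32387/3550)² ÷ (46887/3550) = 1048917769/166448850 in (≈ 6.302 in)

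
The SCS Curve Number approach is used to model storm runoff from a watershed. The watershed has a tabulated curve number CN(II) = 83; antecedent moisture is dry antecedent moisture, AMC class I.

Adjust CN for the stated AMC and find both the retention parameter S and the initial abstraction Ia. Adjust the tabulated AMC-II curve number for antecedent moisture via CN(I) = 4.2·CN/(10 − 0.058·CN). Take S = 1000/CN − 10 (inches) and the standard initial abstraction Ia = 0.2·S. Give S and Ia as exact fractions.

S = 8500/1743 in ≈ 4.877 in; Ia = 1700/1743 in ≈ 0.975 in

CN(I) from CN(II)=83: (4.2·83)/(10 − 0.058·83) = 174300/2593 ≈ 67.219
Max retention: S = 1000/(174300/2593) − 10 = 8500/1743 in (≈ 4.877 in)
Ia = 0.2·(8500/1743) = 1700/1743 in ≈ 0.975 in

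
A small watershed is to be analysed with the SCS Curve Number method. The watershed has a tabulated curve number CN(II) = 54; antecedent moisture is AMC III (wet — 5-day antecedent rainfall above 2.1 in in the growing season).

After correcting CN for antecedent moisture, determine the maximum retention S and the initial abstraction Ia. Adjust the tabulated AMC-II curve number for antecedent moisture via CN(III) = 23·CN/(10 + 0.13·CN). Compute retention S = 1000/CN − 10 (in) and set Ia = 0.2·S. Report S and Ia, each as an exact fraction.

Adjust CN=54 to AMC III: 23·54/(10 + 0.13·54) → 1242 ÷ (851/50) = 2700/37 ≈ 72.973
Retention S: 1000/CN − 10 with CN=72.973 → S = 100/27 ≈ 3.704 in
Ia = 0.2S: 0.2·3.704 = 0.741 in (exactly 20/27)

S = 100/27 in ≈ 3.704 in; Ia = 20/27 in ≈ 0.741 in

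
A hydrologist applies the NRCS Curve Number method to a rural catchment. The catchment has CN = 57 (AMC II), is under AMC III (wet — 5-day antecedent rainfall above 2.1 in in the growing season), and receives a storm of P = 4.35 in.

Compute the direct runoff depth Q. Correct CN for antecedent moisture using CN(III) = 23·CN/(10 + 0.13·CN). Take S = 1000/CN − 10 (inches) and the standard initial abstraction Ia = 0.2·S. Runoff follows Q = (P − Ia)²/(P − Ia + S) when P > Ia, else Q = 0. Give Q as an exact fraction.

Adjust CN=57 to AMC III: 23·57/(10 + 0.13·57) → 1311 ÷ (1741/100) = 131100/1741 ≈ 75.302
Max retention: S = 1000/(131100/1741) − 10 = 4300/1311 in (≈ 3.280 in)
Ia = 0.2·(4300/1311) = 860/1311 in ≈ 0.656 in
Since P=4.350 > Ia=0.656: effective rainfall P−Ia = 96857/26220 in
Q = (96857/26220)²/((96857/26220) + 4300/1311) = (9381278449/687488400)/(182857/26220) = 9381278449/4794510540 in ≈ 1.957 in

Q = 9381278449/4794510540 in ≈ 1.957 in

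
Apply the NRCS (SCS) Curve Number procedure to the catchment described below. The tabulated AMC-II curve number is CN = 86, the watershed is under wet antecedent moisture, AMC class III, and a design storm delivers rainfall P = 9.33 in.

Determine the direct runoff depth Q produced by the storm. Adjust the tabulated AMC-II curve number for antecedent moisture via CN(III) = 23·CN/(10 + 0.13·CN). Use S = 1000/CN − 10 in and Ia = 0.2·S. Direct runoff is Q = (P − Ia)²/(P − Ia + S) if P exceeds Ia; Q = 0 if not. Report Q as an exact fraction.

Wet (AMC III): CN(III) = 23·86/(10 + 0.13·86) = 1978/(1059/50) = 98900/1059 ≈ 93.390
S = 1000/(98900/1059) − 10 = 700/989 in ≈ 0.708 in
Initial abstraction Ia = S/5 = (700/989)/5 = 140/989 ≈ 0.142 in
Excess rainfall: 9.330 − 0.142 = 9.188 in; P > Ia so Q > 0
Q: (908737/98900)² ÷ (978737/98900) = 825802935169/96797089300 in (≈ 8.531 in)

Q = 825802935169/96797089300 in ≈ 8.531 in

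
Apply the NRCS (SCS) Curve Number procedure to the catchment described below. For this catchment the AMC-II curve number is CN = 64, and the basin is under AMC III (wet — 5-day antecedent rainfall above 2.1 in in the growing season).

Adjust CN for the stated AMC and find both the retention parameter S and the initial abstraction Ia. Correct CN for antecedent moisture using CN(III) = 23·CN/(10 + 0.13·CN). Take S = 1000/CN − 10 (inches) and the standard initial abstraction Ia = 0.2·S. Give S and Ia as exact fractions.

Adjust CN=64 to AMC III: 23·64/(10 + 0.13·64) → 1472 ÷ (458/25) = 18400/229 ≈ 80.349
Retention S: 1000/CN − 10 with CN=80.349 → S = 225/92 ≈ 2.446 in
Ia = 0.2·(225/92) = 45/92 in ≈ 0.489 in

S = 225/92 in ≈ 2.446 in; Ia = 45/92 in ≈ 0.489 in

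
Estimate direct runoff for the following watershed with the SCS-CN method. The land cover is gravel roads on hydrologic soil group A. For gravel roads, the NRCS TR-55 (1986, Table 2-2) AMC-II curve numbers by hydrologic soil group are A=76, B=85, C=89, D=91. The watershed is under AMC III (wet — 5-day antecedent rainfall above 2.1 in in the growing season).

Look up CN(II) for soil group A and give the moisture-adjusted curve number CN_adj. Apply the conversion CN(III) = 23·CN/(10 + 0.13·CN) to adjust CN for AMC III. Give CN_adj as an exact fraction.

NRCS table: gravel roads, soil group A → CN(II) = 76
CN(III) from CN(II)=76: (23·76)/(10 + 0.13·76) = 43700/497 ≈ 87.928

CN_adj = 43700/497 ≈ 87.928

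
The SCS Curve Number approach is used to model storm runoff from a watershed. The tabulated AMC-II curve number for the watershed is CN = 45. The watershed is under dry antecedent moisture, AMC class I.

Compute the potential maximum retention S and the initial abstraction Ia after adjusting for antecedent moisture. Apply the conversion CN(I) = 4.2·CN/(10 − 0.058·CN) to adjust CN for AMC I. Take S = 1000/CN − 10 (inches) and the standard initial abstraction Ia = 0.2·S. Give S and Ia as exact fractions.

S = 5500/189 in ≈ 29.101 in; Ia = 1100/189 in ≈ 5.820 in

CN(I) from CN(II)=45: (4.2·45)/(10 − 0.058·45) = 18900/739 ≈ 25.575
Max retention: S = 1000/(18900/739) − 10 = 5500/189 in (≈ 29.101 in)
Ia = 0.2·(5500/189) = 1100/189 in ≈ 5.820 in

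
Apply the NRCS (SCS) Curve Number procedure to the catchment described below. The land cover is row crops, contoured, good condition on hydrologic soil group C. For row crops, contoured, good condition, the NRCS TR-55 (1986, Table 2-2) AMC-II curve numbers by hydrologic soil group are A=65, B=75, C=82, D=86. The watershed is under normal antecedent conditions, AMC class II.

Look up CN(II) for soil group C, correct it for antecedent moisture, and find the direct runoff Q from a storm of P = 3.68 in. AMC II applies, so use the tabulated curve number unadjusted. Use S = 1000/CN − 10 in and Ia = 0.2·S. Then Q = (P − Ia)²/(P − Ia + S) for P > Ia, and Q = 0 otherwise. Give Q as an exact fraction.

NRCS table: row crops, contoured, good condition, soil group C → CN(II) = 82
Average conditions: CN = 82 (no AMC adjustment).
Max retention: S = 1000/82 − 10 = 90/41 in (≈ 2.195 in)
Ia = 0.2·(90/41) = 18/41 in ≈ 0.439 in
Excess rainfall: 3.680 − 0.439 = 3.241 in; P > Ia so Q > 0
Runoff Q = (P−Ia)²/(P−Ia+S) = (3.241)²/(3.241+2.195) = 2758921/1427825 ≈ 1.932 in

Q = 2758921/1427825 in ≈ 1.932 in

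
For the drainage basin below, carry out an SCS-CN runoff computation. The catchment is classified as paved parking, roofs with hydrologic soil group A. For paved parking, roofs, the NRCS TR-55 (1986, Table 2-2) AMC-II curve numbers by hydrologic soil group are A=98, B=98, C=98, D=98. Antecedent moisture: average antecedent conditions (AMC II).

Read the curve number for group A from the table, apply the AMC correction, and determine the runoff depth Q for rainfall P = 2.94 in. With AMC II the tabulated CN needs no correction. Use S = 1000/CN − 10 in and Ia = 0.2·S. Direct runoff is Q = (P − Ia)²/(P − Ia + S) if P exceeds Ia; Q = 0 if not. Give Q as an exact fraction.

NRCS table: paved parking, roofs, soil group A → CN(II) = 98
AMC II — tabulated CN = 98 applies directly.
Retention S: 1000/CN − 10 with CN=98.000 → S = 10/49 ≈ 0.204 in
Ia = 0.2S: 0.2·0.204 = 0.041 in (exactly 2/49)
Since P=2.940 > Ia=0.041: effective rainfall P−Ia = 7103/2450 in
Q = (7103/2450)²/((7103/2450) + 10/49) = (50452609/6002500)/(7603/2450) = 50452609/18627350 in ≈ 2.709 in

Q = 50452609/18627350 in ≈ 2.709 in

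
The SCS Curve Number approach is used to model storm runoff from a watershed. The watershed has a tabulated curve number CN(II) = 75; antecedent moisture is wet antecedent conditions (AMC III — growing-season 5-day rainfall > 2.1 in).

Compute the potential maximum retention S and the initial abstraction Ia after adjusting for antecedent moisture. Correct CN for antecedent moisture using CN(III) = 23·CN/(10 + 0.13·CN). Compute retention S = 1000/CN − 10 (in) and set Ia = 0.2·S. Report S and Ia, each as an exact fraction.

CN(III) from CN(II)=75: (23·75)/(10 + 0.13·75) = 6900/79 ≈ 87.342
Retention S: 1000/CN − 10 with CN=87.342 → S = 100/69 ≈ 1.449 in
Initial abstraction Ia = S/5 = (100/69)/5 = 20/69 ≈ 0.290 in

S = 100/69 in ≈ 1.449 in; Ia = 20/69 in ≈ 0.290 in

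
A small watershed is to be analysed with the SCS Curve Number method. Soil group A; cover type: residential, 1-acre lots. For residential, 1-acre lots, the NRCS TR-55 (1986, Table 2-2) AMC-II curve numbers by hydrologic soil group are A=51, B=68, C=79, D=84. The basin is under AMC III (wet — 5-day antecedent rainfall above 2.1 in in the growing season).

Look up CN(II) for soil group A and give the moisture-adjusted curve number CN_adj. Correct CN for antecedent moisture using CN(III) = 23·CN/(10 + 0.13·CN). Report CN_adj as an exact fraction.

CN_adj = 117300/1663 ≈ 70.535

NRCS table: residential, 1-acre lots, soil group A → CN(II) = 51
CN(III) from CN(II)=51: (23·51)/(10 + 0.13·51) = 117300/1663 ≈ 70.535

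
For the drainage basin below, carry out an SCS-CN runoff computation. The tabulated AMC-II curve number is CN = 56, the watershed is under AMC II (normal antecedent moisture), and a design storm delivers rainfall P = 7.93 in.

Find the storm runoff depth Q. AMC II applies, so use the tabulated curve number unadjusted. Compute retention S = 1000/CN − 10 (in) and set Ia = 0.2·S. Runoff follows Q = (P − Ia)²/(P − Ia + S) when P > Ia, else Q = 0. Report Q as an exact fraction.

Average conditions: CN = 56 (no AMC adjustment).
S = 1000/56 − 10 = 55/7 in ≈ 7.857 in
Ia = 0.2·(55/7) = 11/7 in ≈ 1.571 in
Since P=7.930 > Ia=1.571: effective rainfall P−Ia = 4451/700 in
Q: (4451/700)² ÷ (9951/700) = 19811401/6965700 in (≈ 2.844 in)

Q = 19811401/6965700 in ≈ 2.844 in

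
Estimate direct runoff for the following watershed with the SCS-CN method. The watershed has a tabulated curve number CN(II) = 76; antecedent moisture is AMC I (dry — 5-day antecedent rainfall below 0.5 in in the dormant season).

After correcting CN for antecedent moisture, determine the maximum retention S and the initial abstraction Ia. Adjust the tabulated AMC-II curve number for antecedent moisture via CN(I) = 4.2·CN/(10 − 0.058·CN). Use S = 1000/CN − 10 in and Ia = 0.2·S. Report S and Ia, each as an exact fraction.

S = 1000/133 in ≈ 7.519 in; Ia = 200/133 in ≈ 1.504 in

CN(I) from CN(II)=76: (4.2·76)/(10 − 0.058·76) = 13300/233 ≈ 57.082
Max retention: S = 1000/(13300/233) − 10 = 1000/133 in (≈ 7.519 in)
Initial abstraction Ia = S/5 = (1000/133)/5 = 200/133 ≈ 1.504 in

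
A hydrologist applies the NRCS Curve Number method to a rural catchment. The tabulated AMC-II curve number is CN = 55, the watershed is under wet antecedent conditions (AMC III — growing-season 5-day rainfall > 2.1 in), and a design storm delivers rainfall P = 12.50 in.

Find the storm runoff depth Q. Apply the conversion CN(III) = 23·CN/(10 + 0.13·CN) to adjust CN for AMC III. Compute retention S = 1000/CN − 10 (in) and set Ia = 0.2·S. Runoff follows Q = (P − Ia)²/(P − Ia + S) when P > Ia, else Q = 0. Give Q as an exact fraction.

Q = 7116245/785818 in ≈ 9.056 in

Adjust CN=55 to AMC III: 23·55/(10 + 0.13·55) → 1265 ÷ (343/20) = 25300/343 ≈ 73.761
Retention S: 1000/CN − 10 with CN=73.761 → S = 900/253 ≈ 3.557 in
Ia = 0.2S: 0.2·3.557 = 0.711 in (exactly 180/253)
Since P=12.500 > Ia=0.711: effective rainfall P−Ia = 5965/506 in
Runoff Q = (P−Ia)²/(P−Ia+S) = (11.789)²/(11.789+3.557) = 7116245/785818 ≈ 9.056 in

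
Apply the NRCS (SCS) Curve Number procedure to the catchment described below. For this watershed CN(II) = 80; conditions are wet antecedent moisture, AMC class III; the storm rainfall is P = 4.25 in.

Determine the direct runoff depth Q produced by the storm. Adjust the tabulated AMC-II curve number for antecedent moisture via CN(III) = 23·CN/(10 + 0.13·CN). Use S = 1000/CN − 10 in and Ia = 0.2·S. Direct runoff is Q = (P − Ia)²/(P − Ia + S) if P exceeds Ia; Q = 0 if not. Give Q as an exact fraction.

Q = 137641/43332 in ≈ 3.176 in

Wet (AMC III): CN(III) = 23·80/(10 + 0.13·80) = 1840/(102/5) = 4600/51 ≈ 90.196
S = 1000/(4600/51) − 10 = 25/23 in ≈ 1.087 in
Ia = 0.2S: 0.2·1.087 = 0.217 in (exactly 5/23)
Since P=4.250 > Ia=0.217: effective rainfall P−Ia = 371/92 in
Q = (371/92)²/((371/92) + 25/23) = (137641/8464)/(471/92) = 137641/43332 in ≈ 3.176 in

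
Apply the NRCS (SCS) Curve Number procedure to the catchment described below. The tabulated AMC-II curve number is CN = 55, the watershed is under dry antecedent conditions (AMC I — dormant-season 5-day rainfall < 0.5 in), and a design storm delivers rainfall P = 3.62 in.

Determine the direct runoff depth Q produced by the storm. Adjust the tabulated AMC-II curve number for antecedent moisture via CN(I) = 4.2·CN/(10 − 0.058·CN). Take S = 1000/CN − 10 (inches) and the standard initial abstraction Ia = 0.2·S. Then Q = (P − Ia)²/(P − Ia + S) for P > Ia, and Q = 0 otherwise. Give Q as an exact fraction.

Dry (AMC I): CN(I) = 4.2·55/(10 − 0.058·55) = 231/(681/100) = 7700/227 ≈ 33.921
Retention S: 1000/CN − 10 with CN=33.921 → S = 1500/77 ≈ 19.481 in
Initial abstraction Ia = S/5 = (1500/77)/5 = 300/77 ≈ 3.896 in
P = 3.620 ≤ Ia = 3.896 in: entire storm abstracted, Q = 0.

Q = 0 in ≈ 0.000 in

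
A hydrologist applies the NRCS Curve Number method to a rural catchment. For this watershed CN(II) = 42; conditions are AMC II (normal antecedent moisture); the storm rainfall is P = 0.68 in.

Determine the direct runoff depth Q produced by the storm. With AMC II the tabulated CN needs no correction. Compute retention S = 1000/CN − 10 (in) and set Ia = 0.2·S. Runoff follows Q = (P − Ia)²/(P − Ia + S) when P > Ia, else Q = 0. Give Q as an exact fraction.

Q = 0 in ≈ 0.000 in

AMC II — tabulated CN = 42 applies directly.
S = 1000/42 − 10 = 290/21 in ≈ 13.810 in
Ia = 0.2S: 0.2·13.810 = 2.762 in (exactly 58/21)
P = 0.680 ≤ Ia = 2.762 in: entire storm abstracted, Q = 0.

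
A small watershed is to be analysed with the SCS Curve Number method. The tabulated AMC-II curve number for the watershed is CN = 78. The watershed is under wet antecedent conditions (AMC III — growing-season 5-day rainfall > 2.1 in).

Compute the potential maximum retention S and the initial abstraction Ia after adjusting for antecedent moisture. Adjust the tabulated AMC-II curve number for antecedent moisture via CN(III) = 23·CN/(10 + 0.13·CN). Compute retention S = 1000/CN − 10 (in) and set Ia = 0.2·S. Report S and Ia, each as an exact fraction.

S = 1100/897 in ≈ 1.226 in; Ia = 220/897 in ≈ 0.245 in

CN(III) from CN(II)=78: (23·78)/(10 + 0.13·78) = 89700/1007 ≈ 89.076
Retention S: 1000/CN − 10 with CN=89.076 → S = 1100/897 ≈ 1.226 in
Ia = 0.2·(1100/897) = 220/897 in ≈ 0.245 in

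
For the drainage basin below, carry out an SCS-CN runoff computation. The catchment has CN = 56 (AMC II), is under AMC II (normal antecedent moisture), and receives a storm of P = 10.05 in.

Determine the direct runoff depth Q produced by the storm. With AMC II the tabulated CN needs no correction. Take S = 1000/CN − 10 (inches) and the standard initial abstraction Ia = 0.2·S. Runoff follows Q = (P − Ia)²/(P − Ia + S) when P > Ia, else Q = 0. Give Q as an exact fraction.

CN(II) = 56; AMC II needs no correction.
Max retention: S = 1000/56 − 10 = 55/7 in (≈ 7.857 in)
Ia = 0.2S: 0.2·7.857 = 1.571 in (exactly 11/7)
Since P=10.050 > Ia=1.571: effective rainfall P−Ia = 1187/140 in
Q = (1187/140)²/((1187/140) + 55/7) = (1408969/19600)/(2287/140) = 1408969/320180 in ≈ 4.401 in

Q = 1408969/320180 in ≈ 4.401 in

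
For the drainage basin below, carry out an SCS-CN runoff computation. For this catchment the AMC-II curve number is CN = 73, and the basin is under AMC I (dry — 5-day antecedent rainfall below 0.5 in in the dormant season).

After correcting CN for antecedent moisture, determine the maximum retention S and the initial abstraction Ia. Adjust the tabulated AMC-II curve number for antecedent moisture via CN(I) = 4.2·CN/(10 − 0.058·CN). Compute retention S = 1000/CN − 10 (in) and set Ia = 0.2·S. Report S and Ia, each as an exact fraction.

S = 4500/511 in ≈ 8.806 in; Ia = 900/511 in ≈ 1.761 in

Dry (AMC I): CN(I) = 4.2·73/(10 − 0.058·73) = (1533/5)/(2883/500) = 51100/961 ≈ 53.174
Max retention: S = 1000/(51100/961) − 10 = 4500/511 in (≈ 8.806 in)
Ia = 0.2·(4500/511) = 900/511 in ≈ 1.761 in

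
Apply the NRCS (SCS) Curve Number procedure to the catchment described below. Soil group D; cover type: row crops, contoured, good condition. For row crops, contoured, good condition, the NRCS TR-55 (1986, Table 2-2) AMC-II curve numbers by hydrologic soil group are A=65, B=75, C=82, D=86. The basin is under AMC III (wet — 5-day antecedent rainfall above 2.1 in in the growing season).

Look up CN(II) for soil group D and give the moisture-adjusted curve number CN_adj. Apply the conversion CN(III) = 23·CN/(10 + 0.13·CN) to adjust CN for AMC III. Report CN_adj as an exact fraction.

NRCS table: row crops, contoured, good condition, soil group D → CN(II) = 86
Adjust CN=86 to AMC III: 23·86/(10 + 0.13·86) → 1978 ÷ (1059/50) = 98900/1059 ≈ 93.390

CN_adj = 98900/1059 ≈ 93.390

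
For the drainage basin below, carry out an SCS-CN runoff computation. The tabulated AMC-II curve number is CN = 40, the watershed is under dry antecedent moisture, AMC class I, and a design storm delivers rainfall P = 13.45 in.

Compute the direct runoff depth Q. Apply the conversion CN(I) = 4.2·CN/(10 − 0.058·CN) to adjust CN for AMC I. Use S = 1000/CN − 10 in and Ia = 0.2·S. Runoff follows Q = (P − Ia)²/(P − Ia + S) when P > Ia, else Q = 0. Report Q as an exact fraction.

Dry (AMC I): CN(I) = 4.2·40/(10 − 0.058·40) = 168/(192/25) = 175/8 ≈ 21.875
Max retention: S = 1000/(175/8) − 10 = 250/7 in (≈ 35.714 in)
Initial abstraction Ia = S/5 = (250/7)/5 = 50/7 ≈ 7.143 in
Excess rainfall: 13.450 − 7.143 = 6.307 in; P > Ia so Q > 0
Q: (883/140)² ÷ (5883/140) = 779689/823620 in (≈ 0.947 in)

Q = 779689/823620 in ≈ 0.947 in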